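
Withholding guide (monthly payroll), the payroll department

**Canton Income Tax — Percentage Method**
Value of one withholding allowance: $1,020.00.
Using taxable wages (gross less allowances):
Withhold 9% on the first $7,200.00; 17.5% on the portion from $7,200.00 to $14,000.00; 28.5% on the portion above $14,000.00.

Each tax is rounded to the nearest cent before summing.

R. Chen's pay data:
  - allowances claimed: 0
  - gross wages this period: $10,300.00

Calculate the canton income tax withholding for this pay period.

Canton Income Tax: taxable = $10,300.00
  $648.00 + 17.5% × ($10,300.00 − $7,200.00) = $648.00 + 17.5% × $3,100.00 = $1,190.50

$1,190.50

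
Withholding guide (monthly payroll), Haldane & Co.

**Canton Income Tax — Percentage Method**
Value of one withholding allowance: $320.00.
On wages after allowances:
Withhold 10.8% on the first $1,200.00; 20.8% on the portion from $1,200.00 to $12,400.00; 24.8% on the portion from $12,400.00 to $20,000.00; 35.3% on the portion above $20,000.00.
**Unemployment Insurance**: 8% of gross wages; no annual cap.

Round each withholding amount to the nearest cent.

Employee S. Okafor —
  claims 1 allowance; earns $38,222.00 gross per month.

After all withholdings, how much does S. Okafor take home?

$24,500.83

Canton Income Tax: taxable = $38,222.00 − 1×$320.00 = $37,902.00
  $4,344.00 + 35.3% × ($37,902.00 − $20,000.00) = $4,344.00 + 35.3% × $17,902.00 = $10,663.41
Unemployment Insurance: 8% × $38,222.00 = $3,057.76
Total withheld: $10,663.41 + $3,057.76 = $13,721.17
Net pay: $38,222.00 − $13,721.17 = $24,500.83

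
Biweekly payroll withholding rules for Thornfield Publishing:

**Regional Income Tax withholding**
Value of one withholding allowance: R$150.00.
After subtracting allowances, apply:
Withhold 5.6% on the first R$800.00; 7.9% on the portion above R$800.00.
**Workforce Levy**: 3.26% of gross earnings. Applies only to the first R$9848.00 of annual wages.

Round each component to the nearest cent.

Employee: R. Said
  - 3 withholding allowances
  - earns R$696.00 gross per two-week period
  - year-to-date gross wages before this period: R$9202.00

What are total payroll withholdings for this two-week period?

R$34.84

Regional Income Tax: taxable = R$696.00 − 3×R$150.00 = R$246.00
  5.6% × R$246.00 = R$13.78
Workforce Levy: cap R$9848.00 − YTD R$9202.00 = R$646.00 subject; 3.26% × R$646.00 = R$21.06
Total: R$13.78 + R$21.06 = R$34.84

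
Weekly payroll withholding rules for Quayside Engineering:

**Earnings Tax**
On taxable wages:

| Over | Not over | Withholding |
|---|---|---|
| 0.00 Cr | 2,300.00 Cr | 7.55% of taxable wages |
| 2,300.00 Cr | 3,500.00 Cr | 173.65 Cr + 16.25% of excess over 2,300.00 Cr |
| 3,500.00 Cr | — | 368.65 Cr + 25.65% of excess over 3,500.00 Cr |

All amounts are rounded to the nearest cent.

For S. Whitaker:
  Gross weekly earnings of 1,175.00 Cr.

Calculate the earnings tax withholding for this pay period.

Earnings Tax: taxable = 1,175.00 Cr
  7.55% × 1,175.00 Cr = 88.71 Cr

88.71 Cr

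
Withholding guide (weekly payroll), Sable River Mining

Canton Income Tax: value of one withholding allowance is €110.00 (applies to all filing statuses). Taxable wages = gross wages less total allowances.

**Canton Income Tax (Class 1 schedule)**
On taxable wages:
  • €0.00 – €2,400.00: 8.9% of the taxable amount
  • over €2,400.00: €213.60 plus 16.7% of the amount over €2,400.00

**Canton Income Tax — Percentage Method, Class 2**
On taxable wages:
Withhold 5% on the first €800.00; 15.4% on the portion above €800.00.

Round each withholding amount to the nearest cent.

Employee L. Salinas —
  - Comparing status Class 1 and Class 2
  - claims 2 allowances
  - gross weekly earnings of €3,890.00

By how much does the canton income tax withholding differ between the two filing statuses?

Canton Income Tax (Class 1): taxable = €3,890.00 − 2×€110.00 = €3,670.00
  €213.60 + 16.7% × (€3,670.00 − €2,400.00) = €213.60 + 16.7% × €1,270.00 = €425.69
Canton Income Tax (Class 2): taxable = €3,890.00 − 2×€110.00 = €3,670.00
  €40.00 + 15.4% × (€3,670.00 − €800.00) = €40.00 + 15.4% × €2,870.00 = €481.98
Difference: |€425.69 − €481.98| = €56.29 (higher under Class 2)

€56.29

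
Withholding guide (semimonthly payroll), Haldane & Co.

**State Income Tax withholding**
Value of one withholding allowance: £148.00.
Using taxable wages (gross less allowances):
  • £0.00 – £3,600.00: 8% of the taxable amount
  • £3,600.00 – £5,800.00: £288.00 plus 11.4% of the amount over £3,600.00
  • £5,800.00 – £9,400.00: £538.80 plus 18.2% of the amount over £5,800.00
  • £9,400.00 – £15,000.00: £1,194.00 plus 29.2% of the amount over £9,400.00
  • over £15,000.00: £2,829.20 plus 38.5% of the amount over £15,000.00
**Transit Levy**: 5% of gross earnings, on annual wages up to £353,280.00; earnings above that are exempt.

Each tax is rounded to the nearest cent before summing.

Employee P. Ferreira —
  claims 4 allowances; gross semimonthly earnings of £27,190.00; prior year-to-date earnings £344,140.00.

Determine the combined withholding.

State Income Tax: taxable = £27,190.00 − 4×£148.00 = £26,598.00
  £2,829.20 + 38.5% × (£26,598.00 − £15,000.00) = £2,829.20 + 38.5% × £11,598.00 = £7,294.43
Transit Levy: cap £353,280.00 − YTD £344,140.00 = £9,140.00 subject; 5% × £9,140.00 = £457.00
Total: £7,294.43 + £457.00 = £7,751.43

£7,751.43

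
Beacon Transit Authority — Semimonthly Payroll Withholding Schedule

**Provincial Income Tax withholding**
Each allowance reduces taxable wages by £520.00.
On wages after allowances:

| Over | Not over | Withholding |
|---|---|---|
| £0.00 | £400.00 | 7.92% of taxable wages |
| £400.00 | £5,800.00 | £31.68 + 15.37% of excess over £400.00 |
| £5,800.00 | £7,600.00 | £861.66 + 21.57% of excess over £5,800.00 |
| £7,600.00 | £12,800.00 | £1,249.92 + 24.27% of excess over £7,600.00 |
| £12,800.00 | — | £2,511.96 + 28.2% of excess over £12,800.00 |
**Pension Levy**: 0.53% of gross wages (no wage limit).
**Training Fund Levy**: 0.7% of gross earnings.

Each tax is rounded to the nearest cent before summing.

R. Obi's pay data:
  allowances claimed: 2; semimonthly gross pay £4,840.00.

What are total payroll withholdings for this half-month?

£613.79

Provincial Income Tax: taxable = £4,840.00 − 2×£520.00 = £3,800.00
  £31.68 + 15.37% × (£3,800.00 − £400.00) = £31.68 + 15.37% × £3,400.00 = £554.26
Pension Levy: 0.53% × £4,840.00 = £25.65
Training Fund Levy: 0.7% × £4,840.00 = £33.88
Total: £554.26 + £25.65 + £33.88 = £613.79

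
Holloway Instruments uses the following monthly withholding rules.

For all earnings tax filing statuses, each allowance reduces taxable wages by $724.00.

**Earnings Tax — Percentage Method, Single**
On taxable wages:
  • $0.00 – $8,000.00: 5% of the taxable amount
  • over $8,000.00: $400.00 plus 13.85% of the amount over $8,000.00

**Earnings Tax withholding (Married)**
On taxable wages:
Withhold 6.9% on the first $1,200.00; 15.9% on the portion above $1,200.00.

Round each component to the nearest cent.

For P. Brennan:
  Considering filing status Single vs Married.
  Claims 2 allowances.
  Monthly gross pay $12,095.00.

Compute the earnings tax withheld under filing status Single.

$766.61

Earnings Tax (Single): taxable = $12,095.00 − 2×$724.00 = $10,647.00
  $400.00 + 13.85% × ($10,647.00 − $8,000.00) = $400.00 + 13.85% × $2,647.00 = $766.61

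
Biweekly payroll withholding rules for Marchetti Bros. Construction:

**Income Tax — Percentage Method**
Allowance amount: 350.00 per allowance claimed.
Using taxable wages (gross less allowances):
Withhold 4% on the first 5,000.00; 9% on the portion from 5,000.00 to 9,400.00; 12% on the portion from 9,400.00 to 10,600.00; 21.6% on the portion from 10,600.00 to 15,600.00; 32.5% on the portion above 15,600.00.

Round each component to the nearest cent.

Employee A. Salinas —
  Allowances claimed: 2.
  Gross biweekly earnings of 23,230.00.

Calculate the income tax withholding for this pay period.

4,072.25

Income Tax: taxable = 23,230.00 − 2×350.00 = 22,530.00
  1,820.00 + 32.5% × (22,530.00 − 15,600.00) = 1,820.00 + 32.5% × 6,930.00 = 4,072.25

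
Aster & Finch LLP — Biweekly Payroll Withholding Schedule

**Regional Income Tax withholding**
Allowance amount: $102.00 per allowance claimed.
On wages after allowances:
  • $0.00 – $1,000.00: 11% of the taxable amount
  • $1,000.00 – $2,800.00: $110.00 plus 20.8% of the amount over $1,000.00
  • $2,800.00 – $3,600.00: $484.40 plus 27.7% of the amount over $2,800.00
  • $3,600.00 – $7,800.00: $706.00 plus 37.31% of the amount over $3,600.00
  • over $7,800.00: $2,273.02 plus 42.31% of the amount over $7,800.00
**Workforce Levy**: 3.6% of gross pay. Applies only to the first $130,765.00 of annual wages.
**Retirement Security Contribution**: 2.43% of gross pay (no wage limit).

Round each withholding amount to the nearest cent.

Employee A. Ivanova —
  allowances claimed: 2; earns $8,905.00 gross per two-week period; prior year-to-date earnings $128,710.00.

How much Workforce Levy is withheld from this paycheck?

Workforce Levy: cap $130,765.00 − YTD $128,710.00 = $2,055.00 subject; 3.6% × $2,055.00 = $73.98

$73.98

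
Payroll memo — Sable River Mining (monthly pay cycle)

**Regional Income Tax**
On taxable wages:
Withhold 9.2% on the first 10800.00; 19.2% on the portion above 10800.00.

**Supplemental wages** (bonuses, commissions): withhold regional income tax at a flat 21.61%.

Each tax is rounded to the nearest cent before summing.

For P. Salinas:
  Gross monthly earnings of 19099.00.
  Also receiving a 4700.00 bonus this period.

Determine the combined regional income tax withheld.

3602.68

Regional Income Tax: taxable = 19099.00
  993.60 + 19.2% × (19099.00 − 10800.00) = 993.60 + 19.2% × 8299.00 = 2587.01
Supplemental (21.61% flat on bonus): 21.61% × 4700.00 = 1015.67
Total regional income tax: 2587.01 + 1015.67 = 3602.68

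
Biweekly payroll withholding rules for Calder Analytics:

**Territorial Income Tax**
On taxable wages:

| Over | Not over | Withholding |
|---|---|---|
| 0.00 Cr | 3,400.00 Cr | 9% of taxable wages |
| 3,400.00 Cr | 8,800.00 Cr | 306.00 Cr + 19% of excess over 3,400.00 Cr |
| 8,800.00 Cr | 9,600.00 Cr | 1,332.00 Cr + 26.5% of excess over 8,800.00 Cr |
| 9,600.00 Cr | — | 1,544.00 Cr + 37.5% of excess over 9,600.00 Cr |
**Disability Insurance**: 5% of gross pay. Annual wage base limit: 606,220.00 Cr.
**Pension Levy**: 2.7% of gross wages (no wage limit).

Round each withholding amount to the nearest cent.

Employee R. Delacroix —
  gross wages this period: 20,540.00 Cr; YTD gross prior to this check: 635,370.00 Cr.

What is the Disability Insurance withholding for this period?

0.00 Cr

Disability Insurance: YTD 635,370.00 Cr ≥ cap 606,220.00 Cr → 0.00 Cr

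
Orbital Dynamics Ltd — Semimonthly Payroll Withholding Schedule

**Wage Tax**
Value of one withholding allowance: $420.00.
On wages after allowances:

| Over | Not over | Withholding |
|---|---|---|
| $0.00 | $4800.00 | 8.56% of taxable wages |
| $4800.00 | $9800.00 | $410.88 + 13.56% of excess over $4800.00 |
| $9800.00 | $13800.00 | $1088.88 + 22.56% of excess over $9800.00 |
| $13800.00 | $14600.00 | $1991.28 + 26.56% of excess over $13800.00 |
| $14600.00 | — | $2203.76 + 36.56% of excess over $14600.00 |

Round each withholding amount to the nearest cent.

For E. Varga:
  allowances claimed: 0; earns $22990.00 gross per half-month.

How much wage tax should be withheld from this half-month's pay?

Wage Tax: taxable = $22990.00
  $2203.76 + 36.56% × ($22990.00 − $14600.00) = $2203.76 + 36.56% × $8390.00 = $5271.14

$5271.14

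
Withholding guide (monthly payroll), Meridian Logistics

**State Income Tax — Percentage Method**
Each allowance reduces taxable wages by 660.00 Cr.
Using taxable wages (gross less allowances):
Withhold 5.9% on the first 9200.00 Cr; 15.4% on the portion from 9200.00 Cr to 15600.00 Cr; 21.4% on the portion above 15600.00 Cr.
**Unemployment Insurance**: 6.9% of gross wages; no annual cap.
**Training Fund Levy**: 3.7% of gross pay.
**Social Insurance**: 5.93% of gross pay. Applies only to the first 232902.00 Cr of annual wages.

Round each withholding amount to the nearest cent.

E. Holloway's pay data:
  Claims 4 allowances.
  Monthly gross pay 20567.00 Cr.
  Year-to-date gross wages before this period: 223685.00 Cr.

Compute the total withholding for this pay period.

State Income Tax: taxable = 20567.00 Cr − 4×660.00 Cr = 17927.00 Cr
  1528.40 Cr + 21.4% × (17927.00 Cr − 15600.00 Cr) = 1528.40 Cr + 21.4% × 2327.00 Cr = 2026.38 Cr
Unemployment Insurance: 6.9% × 20567.00 Cr = 1419.12 Cr
Training Fund Levy: 3.7% × 20567.00 Cr = 760.98 Cr
Social Insurance: cap 232902.00 Cr − YTD 223685.00 Cr = 9217.00 Cr subject; 5.93% × 9217.00 Cr = 546.57 Cr
Total: 2026.38 Cr + 1419.12 Cr + 760.98 Cr + 546.57 Cr = 4753.05 Cr

4753.05 Cr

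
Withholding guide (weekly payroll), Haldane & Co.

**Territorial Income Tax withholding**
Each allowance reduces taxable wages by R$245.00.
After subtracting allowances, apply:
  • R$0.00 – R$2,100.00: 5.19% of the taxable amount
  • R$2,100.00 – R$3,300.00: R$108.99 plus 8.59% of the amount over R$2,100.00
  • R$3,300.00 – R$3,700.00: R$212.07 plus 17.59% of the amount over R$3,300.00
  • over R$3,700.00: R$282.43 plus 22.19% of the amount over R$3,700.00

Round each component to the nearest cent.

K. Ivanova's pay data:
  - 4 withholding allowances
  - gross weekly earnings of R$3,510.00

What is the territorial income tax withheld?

Territorial Income Tax: taxable = R$3,510.00 − 4×R$245.00 = R$2,530.00
  R$108.99 + 8.59% × (R$2,530.00 − R$2,100.00) = R$108.99 + 8.59% × R$430.00 = R$145.93

R$145.93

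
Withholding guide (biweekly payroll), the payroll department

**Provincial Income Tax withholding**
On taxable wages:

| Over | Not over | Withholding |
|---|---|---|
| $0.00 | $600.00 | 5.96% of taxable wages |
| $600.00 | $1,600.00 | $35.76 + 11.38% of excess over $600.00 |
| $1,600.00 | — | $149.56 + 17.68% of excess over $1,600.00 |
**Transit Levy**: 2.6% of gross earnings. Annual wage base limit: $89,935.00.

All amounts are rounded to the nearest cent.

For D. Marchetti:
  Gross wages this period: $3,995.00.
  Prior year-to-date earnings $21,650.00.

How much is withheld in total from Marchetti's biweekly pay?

Provincial Income Tax: taxable = $3,995.00
  $149.56 + 17.68% × ($3,995.00 − $1,600.00) = $149.56 + 17.68% × $2,395.00 = $573.00
Transit Levy: 2.6% × $3,995.00 = $103.87
Total: $573.00 + $103.87 = $676.87

$676.87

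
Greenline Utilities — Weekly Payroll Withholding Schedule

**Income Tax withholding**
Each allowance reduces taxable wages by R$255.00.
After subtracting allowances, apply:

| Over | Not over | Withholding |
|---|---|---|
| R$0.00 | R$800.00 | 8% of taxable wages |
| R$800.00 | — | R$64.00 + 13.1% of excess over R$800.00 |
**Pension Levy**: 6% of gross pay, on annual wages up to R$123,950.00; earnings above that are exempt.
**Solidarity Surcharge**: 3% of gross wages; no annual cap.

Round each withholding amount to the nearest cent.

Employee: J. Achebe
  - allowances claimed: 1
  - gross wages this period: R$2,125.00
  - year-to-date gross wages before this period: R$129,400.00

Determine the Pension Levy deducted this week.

R$0.00

Pension Levy: YTD R$129,400.00 ≥ cap R$123,950.00 → R$0.00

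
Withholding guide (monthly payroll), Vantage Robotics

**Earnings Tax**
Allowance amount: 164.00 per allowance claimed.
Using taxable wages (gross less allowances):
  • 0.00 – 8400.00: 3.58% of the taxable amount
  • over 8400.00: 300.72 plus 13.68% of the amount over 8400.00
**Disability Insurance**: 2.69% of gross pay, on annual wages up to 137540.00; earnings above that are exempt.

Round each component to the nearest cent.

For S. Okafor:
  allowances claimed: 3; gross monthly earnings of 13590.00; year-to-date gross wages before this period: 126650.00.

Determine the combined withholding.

Earnings Tax: taxable = 13590.00 − 3×164.00 = 13098.00
  300.72 + 13.68% × (13098.00 − 8400.00) = 300.72 + 13.68% × 4698.00 = 943.41
Disability Insurance: cap 137540.00 − YTD 126650.00 = 10890.00 subject; 2.69% × 10890.00 = 292.94
Total: 943.41 + 292.94 = 1236.35

1236.35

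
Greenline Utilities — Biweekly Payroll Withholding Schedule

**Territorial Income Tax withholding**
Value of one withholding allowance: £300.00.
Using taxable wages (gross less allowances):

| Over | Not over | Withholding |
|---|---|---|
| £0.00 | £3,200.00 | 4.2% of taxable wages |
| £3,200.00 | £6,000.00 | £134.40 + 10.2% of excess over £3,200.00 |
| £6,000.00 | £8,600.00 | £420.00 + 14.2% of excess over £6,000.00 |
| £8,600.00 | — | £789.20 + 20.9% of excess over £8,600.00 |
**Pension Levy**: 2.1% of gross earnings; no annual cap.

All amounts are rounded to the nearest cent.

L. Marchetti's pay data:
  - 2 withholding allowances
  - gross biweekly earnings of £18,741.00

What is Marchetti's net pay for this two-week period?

Territorial Income Tax: taxable = £18,741.00 − 2×£300.00 = £18,141.00
  £789.20 + 20.9% × (£18,141.00 − £8,600.00) = £789.20 + 20.9% × £9,541.00 = £2,783.27
Pension Levy: 2.1% × £18,741.00 = £393.56
Total withheld: £2,783.27 + £393.56 = £3,176.83
Net pay: £18,741.00 − £3,176.83 = £15,564.17

£15,564.17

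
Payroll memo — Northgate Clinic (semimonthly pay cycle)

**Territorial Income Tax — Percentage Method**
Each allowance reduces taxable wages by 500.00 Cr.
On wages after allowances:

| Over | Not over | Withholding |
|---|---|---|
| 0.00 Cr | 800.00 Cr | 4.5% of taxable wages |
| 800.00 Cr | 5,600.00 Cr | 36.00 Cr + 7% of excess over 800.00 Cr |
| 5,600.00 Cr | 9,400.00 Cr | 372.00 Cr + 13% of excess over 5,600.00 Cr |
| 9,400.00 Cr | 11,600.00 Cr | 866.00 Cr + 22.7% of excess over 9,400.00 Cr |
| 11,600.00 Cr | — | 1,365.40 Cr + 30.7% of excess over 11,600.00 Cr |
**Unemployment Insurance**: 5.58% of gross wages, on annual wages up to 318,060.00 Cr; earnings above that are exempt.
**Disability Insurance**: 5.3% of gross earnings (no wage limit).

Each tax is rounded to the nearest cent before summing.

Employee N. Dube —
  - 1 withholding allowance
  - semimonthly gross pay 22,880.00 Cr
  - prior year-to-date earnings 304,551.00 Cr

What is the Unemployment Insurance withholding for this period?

753.80 Cr

Unemployment Insurance: cap 318,060.00 Cr − YTD 304,551.00 Cr = 13,509.00 Cr subject; 5.58% × 13,509.00 Cr = 753.80 Cr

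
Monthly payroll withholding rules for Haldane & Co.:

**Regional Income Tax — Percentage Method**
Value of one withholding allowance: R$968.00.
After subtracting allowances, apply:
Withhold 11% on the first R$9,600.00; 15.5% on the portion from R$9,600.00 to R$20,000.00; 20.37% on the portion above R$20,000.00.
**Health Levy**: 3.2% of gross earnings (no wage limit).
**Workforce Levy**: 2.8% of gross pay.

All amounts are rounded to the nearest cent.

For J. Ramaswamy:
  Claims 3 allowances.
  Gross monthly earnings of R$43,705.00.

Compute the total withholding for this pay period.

Regional Income Tax: taxable = R$43,705.00 − 3×R$968.00 = R$40,801.00
  R$2,668.00 + 20.37% × (R$40,801.00 − R$20,000.00) = R$2,668.00 + 20.37% × R$20,801.00 = R$6,905.16
Health Levy: 3.2% × R$43,705.00 = R$1,398.56
Workforce Levy: 2.8% × R$43,705.00 = R$1,223.74
Total: R$6,905.16 + R$1,398.56 + R$1,223.74 = R$9,527.46

R$9,527.46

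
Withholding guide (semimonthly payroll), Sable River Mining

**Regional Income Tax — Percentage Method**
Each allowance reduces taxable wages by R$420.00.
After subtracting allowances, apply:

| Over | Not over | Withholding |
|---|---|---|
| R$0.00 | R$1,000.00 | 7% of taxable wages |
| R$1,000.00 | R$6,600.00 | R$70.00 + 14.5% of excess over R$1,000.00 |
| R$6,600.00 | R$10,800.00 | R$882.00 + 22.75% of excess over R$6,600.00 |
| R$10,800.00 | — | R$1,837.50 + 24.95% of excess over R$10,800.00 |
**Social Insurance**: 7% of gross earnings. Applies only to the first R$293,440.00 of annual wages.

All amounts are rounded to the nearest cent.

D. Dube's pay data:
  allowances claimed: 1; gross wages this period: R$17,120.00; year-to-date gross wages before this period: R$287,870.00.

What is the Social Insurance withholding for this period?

Social Insurance: cap R$293,440.00 − YTD R$287,870.00 = R$5,570.00 subject; 7% × R$5,570.00 = R$389.90

R$389.90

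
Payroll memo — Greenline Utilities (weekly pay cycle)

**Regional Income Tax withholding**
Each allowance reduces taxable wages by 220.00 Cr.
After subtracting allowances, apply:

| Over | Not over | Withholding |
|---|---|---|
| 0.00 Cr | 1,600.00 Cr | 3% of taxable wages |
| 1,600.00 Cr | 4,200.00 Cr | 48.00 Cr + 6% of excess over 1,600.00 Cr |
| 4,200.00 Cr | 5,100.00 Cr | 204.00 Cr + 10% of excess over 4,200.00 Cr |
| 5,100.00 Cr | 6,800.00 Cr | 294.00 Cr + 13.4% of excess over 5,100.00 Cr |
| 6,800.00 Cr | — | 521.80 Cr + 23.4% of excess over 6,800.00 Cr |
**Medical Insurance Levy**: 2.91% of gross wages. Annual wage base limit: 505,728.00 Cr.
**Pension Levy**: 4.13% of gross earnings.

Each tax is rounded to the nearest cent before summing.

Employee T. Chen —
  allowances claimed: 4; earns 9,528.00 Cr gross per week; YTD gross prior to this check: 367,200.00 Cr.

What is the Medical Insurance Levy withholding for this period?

Medical Insurance Levy: 2.91% × 9,528.00 Cr = 277.26 Cr

277.26 Cr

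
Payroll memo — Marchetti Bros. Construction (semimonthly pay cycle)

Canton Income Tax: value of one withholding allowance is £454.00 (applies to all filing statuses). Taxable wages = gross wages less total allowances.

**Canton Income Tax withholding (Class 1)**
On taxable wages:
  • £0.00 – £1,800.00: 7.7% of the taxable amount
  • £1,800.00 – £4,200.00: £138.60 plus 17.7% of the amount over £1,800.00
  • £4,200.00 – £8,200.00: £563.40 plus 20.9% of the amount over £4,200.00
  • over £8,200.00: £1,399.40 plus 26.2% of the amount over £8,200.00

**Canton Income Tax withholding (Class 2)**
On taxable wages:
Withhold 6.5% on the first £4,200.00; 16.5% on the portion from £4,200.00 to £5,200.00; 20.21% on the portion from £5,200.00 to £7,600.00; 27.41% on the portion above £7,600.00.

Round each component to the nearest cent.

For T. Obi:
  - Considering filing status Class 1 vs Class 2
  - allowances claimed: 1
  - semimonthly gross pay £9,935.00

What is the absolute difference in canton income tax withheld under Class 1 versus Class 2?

£296.40

Canton Income Tax (Class 1): taxable = £9,935.00 − 1×£454.00 = £9,481.00
  £1,399.40 + 26.2% × (£9,481.00 − £8,200.00) = £1,399.40 + 26.2% × £1,281.00 = £1,735.02
Canton Income Tax (Class 2): taxable = £9,935.00 − 1×£454.00 = £9,481.00
  £923.04 + 27.41% × (£9,481.00 − £7,600.00) = £923.04 + 27.41% × £1,881.00 = £1,438.62
Difference: |£1,735.02 − £1,438.62| = £296.40 (higher under Class 1)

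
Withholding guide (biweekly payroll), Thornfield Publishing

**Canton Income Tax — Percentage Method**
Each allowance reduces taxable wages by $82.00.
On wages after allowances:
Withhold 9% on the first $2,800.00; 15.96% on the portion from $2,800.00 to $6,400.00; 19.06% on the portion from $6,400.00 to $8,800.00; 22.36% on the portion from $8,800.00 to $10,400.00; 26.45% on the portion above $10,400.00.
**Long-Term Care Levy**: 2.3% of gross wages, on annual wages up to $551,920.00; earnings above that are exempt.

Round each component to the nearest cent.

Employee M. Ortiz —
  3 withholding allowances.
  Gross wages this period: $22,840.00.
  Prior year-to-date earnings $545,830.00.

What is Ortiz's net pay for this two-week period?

$17,832.86

Canton Income Tax: taxable = $22,840.00 − 3×$82.00 = $22,594.00
  $1,641.76 + 26.45% × ($22,594.00 − $10,400.00) = $1,641.76 + 26.45% × $12,194.00 = $4,867.07
Long-Term Care Levy: cap $551,920.00 − YTD $545,830.00 = $6,090.00 subject; 2.3% × $6,090.00 = $140.07
Total withheld: $4,867.07 + $140.07 = $5,007.14
Net pay: $22,840.00 − $5,007.14 = $17,832.86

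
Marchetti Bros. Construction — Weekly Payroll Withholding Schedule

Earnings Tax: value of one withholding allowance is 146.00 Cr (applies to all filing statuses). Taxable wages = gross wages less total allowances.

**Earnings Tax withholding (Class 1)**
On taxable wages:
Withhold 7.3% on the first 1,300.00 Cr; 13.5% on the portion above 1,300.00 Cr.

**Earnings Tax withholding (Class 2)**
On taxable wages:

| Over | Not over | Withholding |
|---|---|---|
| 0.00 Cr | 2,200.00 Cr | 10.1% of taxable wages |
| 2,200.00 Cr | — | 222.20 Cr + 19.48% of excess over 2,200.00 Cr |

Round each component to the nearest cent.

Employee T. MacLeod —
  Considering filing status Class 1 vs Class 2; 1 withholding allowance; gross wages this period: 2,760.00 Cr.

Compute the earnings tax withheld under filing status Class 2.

Earnings Tax (Class 2): taxable = 2,760.00 Cr − 1×146.00 Cr = 2,614.00 Cr
  222.20 Cr + 19.48% × (2,614.00 Cr − 2,200.00 Cr) = 222.20 Cr + 19.48% × 414.00 Cr = 302.85 Cr

302.85 Cr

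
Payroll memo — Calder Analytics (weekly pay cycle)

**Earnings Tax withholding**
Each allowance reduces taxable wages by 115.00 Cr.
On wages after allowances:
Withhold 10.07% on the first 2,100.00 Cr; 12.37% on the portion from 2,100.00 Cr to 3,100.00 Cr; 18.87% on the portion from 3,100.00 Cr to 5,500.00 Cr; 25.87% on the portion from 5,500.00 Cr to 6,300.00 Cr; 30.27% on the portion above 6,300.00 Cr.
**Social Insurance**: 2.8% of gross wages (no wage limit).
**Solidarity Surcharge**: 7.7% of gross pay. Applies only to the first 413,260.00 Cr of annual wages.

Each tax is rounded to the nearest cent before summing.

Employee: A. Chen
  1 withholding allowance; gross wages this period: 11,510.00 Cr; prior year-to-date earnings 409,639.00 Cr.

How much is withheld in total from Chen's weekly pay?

3,138.37 Cr

Earnings Tax: taxable = 11,510.00 Cr − 1×115.00 Cr = 11,395.00 Cr
  995.01 Cr + 30.27% × (11,395.00 Cr − 6,300.00 Cr) = 995.01 Cr + 30.27% × 5,095.00 Cr = 2,537.27 Cr
Social Insurance: 2.8% × 11,510.00 Cr = 322.28 Cr
Solidarity Surcharge: cap 413,260.00 Cr − YTD 409,639.00 Cr = 3,621.00 Cr subject; 7.7% × 3,621.00 Cr = 278.82 Cr
Total: 2,537.27 Cr + 322.28 Cr + 278.82 Cr = 3,138.37 Cr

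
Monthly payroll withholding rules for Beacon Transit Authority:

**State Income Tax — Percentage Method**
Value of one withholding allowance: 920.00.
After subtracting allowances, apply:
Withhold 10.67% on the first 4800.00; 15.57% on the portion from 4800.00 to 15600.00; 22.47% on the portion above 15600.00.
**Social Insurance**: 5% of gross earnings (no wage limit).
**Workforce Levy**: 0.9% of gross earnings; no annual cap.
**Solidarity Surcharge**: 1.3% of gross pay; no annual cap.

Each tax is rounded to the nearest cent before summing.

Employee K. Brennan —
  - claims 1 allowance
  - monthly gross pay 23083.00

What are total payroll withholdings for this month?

State Income Tax: taxable = 23083.00 − 1×920.00 = 22163.00
  2193.72 + 22.47% × (22163.00 − 15600.00) = 2193.72 + 22.47% × 6563.00 = 3668.43
Social Insurance: 5% × 23083.00 = 1154.15
Workforce Levy: 0.9% × 23083.00 = 207.75
Solidarity Surcharge: 1.3% × 23083.00 = 300.08
Total: 3668.43 + 1154.15 + 207.75 + 300.08 = 5330.41

5330.41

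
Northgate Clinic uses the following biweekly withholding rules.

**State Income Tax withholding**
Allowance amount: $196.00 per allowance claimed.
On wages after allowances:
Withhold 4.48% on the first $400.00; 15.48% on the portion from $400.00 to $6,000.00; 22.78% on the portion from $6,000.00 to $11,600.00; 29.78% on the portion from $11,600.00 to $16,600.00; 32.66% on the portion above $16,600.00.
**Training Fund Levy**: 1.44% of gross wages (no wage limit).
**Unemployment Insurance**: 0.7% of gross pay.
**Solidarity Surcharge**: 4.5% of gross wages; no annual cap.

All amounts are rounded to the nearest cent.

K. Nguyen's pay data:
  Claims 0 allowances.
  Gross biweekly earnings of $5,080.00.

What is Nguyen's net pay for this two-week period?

$4,000.31

State Income Tax: taxable = $5,080.00
  $17.92 + 15.48% × ($5,080.00 − $400.00) = $17.92 + 15.48% × $4,680.00 = $742.38
Training Fund Levy: 1.44% × $5,080.00 = $73.15
Unemployment Insurance: 0.7% × $5,080.00 = $35.56
Solidarity Surcharge: 4.5% × $5,080.00 = $228.60
Total withheld: $742.38 + $73.15 + $35.56 + $228.60 = $1,079.69
Net pay: $5,080.00 − $1,079.69 = $4,000.31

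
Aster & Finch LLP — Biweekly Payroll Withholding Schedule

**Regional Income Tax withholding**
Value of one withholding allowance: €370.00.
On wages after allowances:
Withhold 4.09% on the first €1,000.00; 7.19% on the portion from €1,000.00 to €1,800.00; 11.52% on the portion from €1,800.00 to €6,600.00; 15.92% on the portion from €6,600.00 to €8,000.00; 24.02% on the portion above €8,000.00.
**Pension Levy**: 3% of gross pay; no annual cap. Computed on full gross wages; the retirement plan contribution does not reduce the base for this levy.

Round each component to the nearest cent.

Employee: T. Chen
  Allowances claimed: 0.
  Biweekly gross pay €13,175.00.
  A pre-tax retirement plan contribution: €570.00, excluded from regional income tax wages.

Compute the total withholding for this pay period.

€2,375.63

Regional Income Tax: taxable = €13,175.00 − €570.00 = €12,605.00
  €874.26 + 24.02% × (€12,605.00 − €8,000.00) = €874.26 + 24.02% × €4,605.00 = €1,980.38
Pension Levy: 3% × €13,175.00 = €395.25
Total: €1,980.38 + €395.25 = €2,375.63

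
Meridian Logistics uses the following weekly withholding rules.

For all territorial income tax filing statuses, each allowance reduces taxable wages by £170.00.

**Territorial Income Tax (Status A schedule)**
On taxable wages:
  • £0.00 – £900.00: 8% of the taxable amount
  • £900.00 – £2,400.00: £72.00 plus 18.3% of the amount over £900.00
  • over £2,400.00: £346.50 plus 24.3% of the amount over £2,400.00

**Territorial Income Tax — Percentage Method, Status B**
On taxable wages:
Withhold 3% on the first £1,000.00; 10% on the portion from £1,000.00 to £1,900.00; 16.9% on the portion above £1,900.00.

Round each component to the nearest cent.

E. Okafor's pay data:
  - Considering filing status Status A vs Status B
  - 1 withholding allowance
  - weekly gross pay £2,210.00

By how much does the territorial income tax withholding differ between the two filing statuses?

£136.96

Territorial Income Tax (Status A): taxable = £2,210.00 − 1×£170.00 = £2,040.00
  £72.00 + 18.3% × (£2,040.00 − £900.00) = £72.00 + 18.3% × £1,140.00 = £280.62
Territorial Income Tax (Status B): taxable = £2,210.00 − 1×£170.00 = £2,040.00
  £120.00 + 16.9% × (£2,040.00 − £1,900.00) = £120.00 + 16.9% × £140.00 = £143.66
Difference: |£280.62 − £143.66| = £136.96 (higher under Status A)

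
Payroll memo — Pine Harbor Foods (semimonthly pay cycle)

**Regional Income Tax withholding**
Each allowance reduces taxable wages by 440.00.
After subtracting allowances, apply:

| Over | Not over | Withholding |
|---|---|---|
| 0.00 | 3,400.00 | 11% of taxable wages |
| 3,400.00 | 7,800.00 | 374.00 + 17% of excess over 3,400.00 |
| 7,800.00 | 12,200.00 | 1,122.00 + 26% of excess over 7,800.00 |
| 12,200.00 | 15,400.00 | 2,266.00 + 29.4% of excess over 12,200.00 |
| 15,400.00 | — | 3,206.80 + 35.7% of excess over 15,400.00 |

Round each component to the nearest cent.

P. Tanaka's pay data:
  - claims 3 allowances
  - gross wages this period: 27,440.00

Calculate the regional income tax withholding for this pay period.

7,033.84

Regional Income Tax: taxable = 27,440.00 − 3×440.00 = 26,120.00
  3,206.80 + 35.7% × (26,120.00 − 15,400.00) = 3,206.80 + 35.7% × 10,720.00 = 7,033.84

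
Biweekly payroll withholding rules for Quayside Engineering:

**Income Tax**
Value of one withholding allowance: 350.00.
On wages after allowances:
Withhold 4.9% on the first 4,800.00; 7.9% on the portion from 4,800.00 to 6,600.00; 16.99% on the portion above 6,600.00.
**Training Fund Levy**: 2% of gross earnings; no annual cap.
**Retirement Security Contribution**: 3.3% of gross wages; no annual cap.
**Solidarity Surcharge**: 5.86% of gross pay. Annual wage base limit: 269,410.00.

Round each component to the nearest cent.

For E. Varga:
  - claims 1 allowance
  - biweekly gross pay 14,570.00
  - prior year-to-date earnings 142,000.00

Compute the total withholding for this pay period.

Income Tax: taxable = 14,570.00 − 1×350.00 = 14,220.00
  377.40 + 16.99% × (14,220.00 − 6,600.00) = 377.40 + 16.99% × 7,620.00 = 1,672.04
Training Fund Levy: 2% × 14,570.00 = 291.40
Retirement Security Contribution: 3.3% × 14,570.00 = 480.81
Solidarity Surcharge: 5.86% × 14,570.00 = 853.80
Total: 1,672.04 + 291.40 + 480.81 + 853.80 = 3,298.05

3,298.05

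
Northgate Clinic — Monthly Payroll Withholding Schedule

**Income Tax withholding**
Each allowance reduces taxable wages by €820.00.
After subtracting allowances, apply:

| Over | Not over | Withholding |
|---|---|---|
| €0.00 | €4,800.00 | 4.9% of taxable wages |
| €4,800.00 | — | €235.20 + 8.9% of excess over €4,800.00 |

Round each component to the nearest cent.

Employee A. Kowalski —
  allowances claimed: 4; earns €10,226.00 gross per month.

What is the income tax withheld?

Income Tax: taxable = €10,226.00 − 4×€820.00 = €6,946.00
  €235.20 + 8.9% × (€6,946.00 − €4,800.00) = €235.20 + 8.9% × €2,146.00 = €426.19

€426.19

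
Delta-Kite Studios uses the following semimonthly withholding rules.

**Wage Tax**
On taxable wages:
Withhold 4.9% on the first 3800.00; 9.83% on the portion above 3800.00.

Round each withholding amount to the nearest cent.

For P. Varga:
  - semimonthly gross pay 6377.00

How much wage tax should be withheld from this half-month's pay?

Wage Tax: taxable = 6377.00
  186.20 + 9.83% × (6377.00 − 3800.00) = 186.20 + 9.83% × 2577.00 = 439.52

439.52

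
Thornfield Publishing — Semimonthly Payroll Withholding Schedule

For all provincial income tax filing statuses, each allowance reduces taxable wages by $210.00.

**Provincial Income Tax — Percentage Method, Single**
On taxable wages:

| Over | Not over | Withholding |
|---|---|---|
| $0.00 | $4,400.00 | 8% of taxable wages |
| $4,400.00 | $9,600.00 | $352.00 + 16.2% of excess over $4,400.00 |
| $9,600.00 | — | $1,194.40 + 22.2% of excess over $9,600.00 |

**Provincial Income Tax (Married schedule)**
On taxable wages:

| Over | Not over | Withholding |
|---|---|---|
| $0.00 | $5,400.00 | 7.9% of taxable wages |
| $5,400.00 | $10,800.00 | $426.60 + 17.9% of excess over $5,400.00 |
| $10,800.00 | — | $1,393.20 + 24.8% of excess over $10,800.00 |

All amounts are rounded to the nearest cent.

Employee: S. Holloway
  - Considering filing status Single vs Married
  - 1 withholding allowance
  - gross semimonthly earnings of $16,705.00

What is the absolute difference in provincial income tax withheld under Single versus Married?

$80.47

Provincial Income Tax (Single): taxable = $16,705.00 − 1×$210.00 = $16,495.00
  $1,194.40 + 22.2% × ($16,495.00 − $9,600.00) = $1,194.40 + 22.2% × $6,895.00 = $2,725.09
Provincial Income Tax (Married): taxable = $16,705.00 − 1×$210.00 = $16,495.00
  $1,393.20 + 24.8% × ($16,495.00 − $10,800.00) = $1,393.20 + 24.8% × $5,695.00 = $2,805.56
Difference: |$2,725.09 − $2,805.56| = $80.47 (higher under Married)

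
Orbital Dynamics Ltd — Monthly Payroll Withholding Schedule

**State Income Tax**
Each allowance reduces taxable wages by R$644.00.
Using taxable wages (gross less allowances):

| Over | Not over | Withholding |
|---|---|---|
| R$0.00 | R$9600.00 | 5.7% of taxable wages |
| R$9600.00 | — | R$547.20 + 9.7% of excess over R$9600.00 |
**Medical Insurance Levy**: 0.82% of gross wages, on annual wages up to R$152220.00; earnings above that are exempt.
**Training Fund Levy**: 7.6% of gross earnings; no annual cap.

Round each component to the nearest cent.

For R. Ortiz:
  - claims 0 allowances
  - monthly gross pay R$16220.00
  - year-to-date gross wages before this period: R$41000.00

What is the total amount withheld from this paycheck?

State Income Tax: taxable = R$16220.00
  R$547.20 + 9.7% × (R$16220.00 − R$9600.00) = R$547.20 + 9.7% × R$6620.00 = R$1189.34
Medical Insurance Levy: 0.82% × R$16220.00 = R$133.00
Training Fund Levy: 7.6% × R$16220.00 = R$1232.72
Total: R$1189.34 + R$133.00 + R$1232.72 = R$2555.06

R$2555.06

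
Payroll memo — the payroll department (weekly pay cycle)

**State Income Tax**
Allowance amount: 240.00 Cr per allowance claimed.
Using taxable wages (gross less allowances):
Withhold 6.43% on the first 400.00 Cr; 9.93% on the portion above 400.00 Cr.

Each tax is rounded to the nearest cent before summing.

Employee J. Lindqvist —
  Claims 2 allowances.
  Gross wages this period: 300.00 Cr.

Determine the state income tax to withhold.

State Income Tax: taxable = 300.00 Cr − 2×240.00 Cr = -180.00 Cr
  Taxable ≤ 0 → 0.00 Cr

0.00 Cr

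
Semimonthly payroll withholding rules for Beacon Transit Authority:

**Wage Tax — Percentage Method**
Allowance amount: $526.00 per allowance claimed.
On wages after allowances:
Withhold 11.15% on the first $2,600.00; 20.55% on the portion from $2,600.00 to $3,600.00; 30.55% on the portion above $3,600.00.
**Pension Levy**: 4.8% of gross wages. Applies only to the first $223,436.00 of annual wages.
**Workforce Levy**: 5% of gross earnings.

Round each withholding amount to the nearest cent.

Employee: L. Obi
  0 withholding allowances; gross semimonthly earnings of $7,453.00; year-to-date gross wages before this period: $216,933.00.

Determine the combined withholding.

Wage Tax: taxable = $7,453.00
  $495.40 + 30.55% × ($7,453.00 − $3,600.00) = $495.40 + 30.55% × $3,853.00 = $1,672.49
Pension Levy: cap $223,436.00 − YTD $216,933.00 = $6,503.00 subject; 4.8% × $6,503.00 = $312.14
Workforce Levy: 5% × $7,453.00 = $372.65
Total: $1,672.49 + $312.14 + $372.65 = $2,357.28

$2,357.28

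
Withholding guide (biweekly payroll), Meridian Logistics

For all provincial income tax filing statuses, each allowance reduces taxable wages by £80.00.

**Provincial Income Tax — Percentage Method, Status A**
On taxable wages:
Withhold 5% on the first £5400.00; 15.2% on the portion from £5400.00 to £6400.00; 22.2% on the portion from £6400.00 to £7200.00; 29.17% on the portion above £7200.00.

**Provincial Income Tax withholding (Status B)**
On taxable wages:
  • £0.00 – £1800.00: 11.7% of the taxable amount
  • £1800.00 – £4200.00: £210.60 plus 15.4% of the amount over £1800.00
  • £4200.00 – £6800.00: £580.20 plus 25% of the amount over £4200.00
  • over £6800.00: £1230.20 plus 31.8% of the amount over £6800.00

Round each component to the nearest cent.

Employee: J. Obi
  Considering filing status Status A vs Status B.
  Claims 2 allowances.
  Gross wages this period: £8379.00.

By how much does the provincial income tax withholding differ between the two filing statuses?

Provincial Income Tax (Status A): taxable = £8379.00 − 2×£80.00 = £8219.00
  £599.60 + 29.17% × (£8219.00 − £7200.00) = £599.60 + 29.17% × £1019.00 = £896.84
Provincial Income Tax (Status B): taxable = £8379.00 − 2×£80.00 = £8219.00
  £1230.20 + 31.8% × (£8219.00 − £6800.00) = £1230.20 + 31.8% × £1419.00 = £1681.44
Difference: |£896.84 − £1681.44| = £784.60 (higher under Status B)

£784.60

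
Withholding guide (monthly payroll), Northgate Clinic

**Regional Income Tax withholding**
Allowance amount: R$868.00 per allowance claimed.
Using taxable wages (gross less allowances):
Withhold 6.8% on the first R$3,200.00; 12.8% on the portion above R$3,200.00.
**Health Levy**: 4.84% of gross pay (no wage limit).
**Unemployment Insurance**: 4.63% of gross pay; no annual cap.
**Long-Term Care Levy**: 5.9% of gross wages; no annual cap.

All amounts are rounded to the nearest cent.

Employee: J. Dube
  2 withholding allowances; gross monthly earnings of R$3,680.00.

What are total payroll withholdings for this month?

Regional Income Tax: taxable = R$3,680.00 − 2×R$868.00 = R$1,944.00
  6.8% × R$1,944.00 = R$132.19
Health Levy: 4.84% × R$3,680.00 = R$178.11
Unemployment Insurance: 4.63% × R$3,680.00 = R$170.38
Long-Term Care Levy: 5.9% × R$3,680.00 = R$217.12
Total: R$132.19 + R$178.11 + R$170.38 + R$217.12 = R$697.80

R$697.80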